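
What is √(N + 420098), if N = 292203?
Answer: √712301 ≈ 843.98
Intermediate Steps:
√(N + 420098) = √(292203 + 420098) = √712301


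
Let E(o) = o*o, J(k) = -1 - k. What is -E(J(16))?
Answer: -289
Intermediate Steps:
E(o) = o²
-E(J(16)) = -(-1 - 1*16)² = -(-1 - 16)² = -1*(-17)² = -1*289 = -289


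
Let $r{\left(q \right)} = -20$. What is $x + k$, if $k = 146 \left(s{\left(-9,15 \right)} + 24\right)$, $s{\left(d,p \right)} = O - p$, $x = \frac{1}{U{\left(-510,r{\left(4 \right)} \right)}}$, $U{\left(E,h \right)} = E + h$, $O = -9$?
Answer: $- \frac{1}{530} \approx -0.0018868$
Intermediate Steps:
$x = - \frac{1}{530}$ ($x = \frac{1}{-510 - 20} = \frac{1}{-530} = - \frac{1}{530} \approx -0.0018868$)
$s{\left(d,p \right)} = -9 - p$
$k = 0$ ($k = 146 \left(\left(-9 - 15\right) + 24\right) = 146 \left(-24 + 24\right) = 146 \cdot 0 = 0$)
$x + k = - \frac{1}{530} + 0 = - \frac{1}{530}$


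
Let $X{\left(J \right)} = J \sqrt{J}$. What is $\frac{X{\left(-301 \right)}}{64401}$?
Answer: $- \frac{301 i \sqrt{301}}{64401} \approx - 0.081088 i$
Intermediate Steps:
$X{\left(J \right)} = J^{\frac{3}{2}}$
$\frac{X{\left(-301 \right)}}{64401} = \frac{\left(-301\right)^{\frac{3}{2}}}{64401} = - 301 i \sqrt{301} \cdot \frac{1}{64401} = - \frac{301 i \sqrt{301}}{64401}$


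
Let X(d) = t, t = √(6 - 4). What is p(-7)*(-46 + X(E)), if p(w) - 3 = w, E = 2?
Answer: 184 - 4*√2 ≈ 178.34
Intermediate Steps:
t = √2 ≈ 1.4142
X(d) = √2
p(w) = 3 + w
p(-7)*(-46 + X(E)) = (3 - 7)*(-46 + √2) = -4*(-46 + √2) = 184 - 4*√2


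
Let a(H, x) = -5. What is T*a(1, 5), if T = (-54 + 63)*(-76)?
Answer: 3420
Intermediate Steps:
T = -684 (T = 9*(-76) = -684)
T*a(1, 5) = -684*(-5) = 3420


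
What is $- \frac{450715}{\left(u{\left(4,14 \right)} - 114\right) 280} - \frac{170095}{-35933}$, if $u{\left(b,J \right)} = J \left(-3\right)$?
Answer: $\frac{4725058339}{313910688} \approx 15.052$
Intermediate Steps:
$u{\left(b,J \right)} = - 3 J$
$- \frac{450715}{\left(u{\left(4,14 \right)} - 114\right) 280} - \frac{170095}{-35933} = - \frac{450715}{\left(\left(-3\right) 14 - 114\right) 280} - \frac{170095}{-35933} = - \frac{450715}{\left(-42 - 114\right) 280} - - \frac{170095}{35933} = - \frac{450715}{\left(-156\right) 280} + \frac{170095}{35933} = - \frac{450715}{-43680} + \frac{170095}{35933} = \left(-450715\right) \left(- \frac{1}{43680}\right) + \frac{170095}{35933} = \frac{90143}{8736} + \frac{170095}{35933} = \frac{4725058339}{313910688}$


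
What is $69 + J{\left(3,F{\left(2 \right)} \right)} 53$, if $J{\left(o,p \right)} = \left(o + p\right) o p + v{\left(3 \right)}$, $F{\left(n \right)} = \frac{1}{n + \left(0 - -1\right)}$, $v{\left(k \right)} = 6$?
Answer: $\frac{1691}{3} \approx 563.67$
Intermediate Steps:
$F{\left(n \right)} = \frac{1}{1 + n}$ ($F{\left(n \right)} = \frac{1}{n + \left(0 + 1\right)} = \frac{1}{n + 1} = \frac{1}{1 + n}$)
$J{\left(o,p \right)} = 6 + o p \left(o + p\right)$ ($J{\left(o,p \right)} = \left(o + p\right) o p + 6 = o \left(o + p\right) p + 6 = o p \left(o + p\right) + 6 = 6 + o p \left(o + p\right)$)
$69 + J{\left(3,F{\left(2 \right)} \right)} 53 = 69 + \left(6 + 3 \left(\frac{1}{1 + 2}\right)^{2} + \frac{3^{2}}{1 + 2}\right) 53 = 69 + \left(6 + 3 \left(\frac{1}{3}\right)^{2} + \frac{1}{3} \cdot 9\right) 53 = 69 + \left(6 + \frac{3}{9} + \frac{1}{3} \cdot 9\right) 53 = 69 + \left(6 + 3 \cdot \frac{1}{9} + 3\right) 53 = 69 + \left(6 + \frac{1}{3} + 3\right) 53 = 69 + \frac{28}{3} \cdot 53 = 69 + \frac{1484}{3} = \frac{1691}{3}$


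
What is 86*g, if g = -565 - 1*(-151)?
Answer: -35604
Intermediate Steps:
g = -414 (g = -565 + 151 = -414)
86*g = 86*(-414) = -35604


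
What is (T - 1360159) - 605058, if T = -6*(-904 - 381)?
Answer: -1957507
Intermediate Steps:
T = 7710 (T = -6*(-1285) = 7710)
(T - 1360159) - 605058 = (7710 - 1360159) - 605058 = -1352449 - 605058 = -1957507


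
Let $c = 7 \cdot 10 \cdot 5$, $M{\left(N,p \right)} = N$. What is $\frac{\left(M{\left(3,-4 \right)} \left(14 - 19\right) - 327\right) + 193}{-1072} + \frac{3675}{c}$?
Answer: $\frac{11405}{1072} \approx 10.639$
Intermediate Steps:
$c = 350$ ($c = 70 \cdot 5 = 350$)
$\frac{\left(M{\left(3,-4 \right)} \left(14 - 19\right) - 327\right) + 193}{-1072} + \frac{3675}{c} = \frac{\left(3 \left(14 - 19\right) - 327\right) + 193}{-1072} + \frac{3675}{350} = \left(\left(3 \left(-5\right) - 327\right) + 193\right) \left(- \frac{1}{1072}\right) + 3675 \cdot \frac{1}{350} = \left(\left(-15 - 327\right) + 193\right) \left(- \frac{1}{1072}\right) + \frac{21}{2} = \left(-342 + 193\right) \left(- \frac{1}{1072}\right) + \frac{21}{2} = \left(-149\right) \left(- \frac{1}{1072}\right) + \frac{21}{2} = \frac{149}{1072} + \frac{21}{2} = \frac{11405}{1072}$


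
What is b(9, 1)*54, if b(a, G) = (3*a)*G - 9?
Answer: 972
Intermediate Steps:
b(a, G) = -9 + 3*G*a (b(a, G) = 3*G*a - 9 = -9 + 3*G*a)
b(9, 1)*54 = (-9 + 3*1*9)*54 = (-9 + 27)*54 = 18*54 = 972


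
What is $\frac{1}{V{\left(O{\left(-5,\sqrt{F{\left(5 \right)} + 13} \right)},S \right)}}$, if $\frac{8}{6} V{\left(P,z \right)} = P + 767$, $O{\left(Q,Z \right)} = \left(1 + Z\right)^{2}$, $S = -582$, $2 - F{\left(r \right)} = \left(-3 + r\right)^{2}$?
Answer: $\frac{3116}{1820391} - \frac{8 \sqrt{11}}{1820391} \approx 0.0016971$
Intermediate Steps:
$F{\left(r \right)} = 2 - \left(-3 + r\right)^{2}$
$V{\left(P,z \right)} = \frac{2301}{4} + \frac{3 P}{4}$ ($V{\left(P,z \right)} = \frac{3 \left(P + 767\right)}{4} = \frac{3 \left(767 + P\right)}{4} = \frac{2301}{4} + \frac{3 P}{4}$)
$\frac{1}{V{\left(O{\left(-5,\sqrt{F{\left(5 \right)} + 13} \right)},S \right)}} = \frac{1}{\frac{2301}{4} + \frac{3 \left(1 + \sqrt{\left(2 - \left(-3 + 5\right)^{2}\right) + 13}\right)^{2}}{4}} = \frac{1}{\frac{2301}{4} + \frac{3 \left(1 + \sqrt{\left(2 - 2^{2}\right) + 13}\right)^{2}}{4}} = \frac{1}{\frac{2301}{4} + \frac{3 \left(1 + \sqrt{\left(2 - 4\right) + 13}\right)^{2}}{4}} = \frac{1}{\frac{2301}{4} + \frac{3 \left(1 + \sqrt{-2 + 13}\right)^{2}}{4}} = \frac{1}{\frac{2301}{4} + \frac{3 \left(1 + \sqrt{11}\right)^{2}}{4}}$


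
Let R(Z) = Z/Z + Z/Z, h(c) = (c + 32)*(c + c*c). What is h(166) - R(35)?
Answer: 5488954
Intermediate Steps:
h(c) = (32 + c)*(c + c²)
R(Z) = 2 (R(Z) = 1 + 1 = 2)
h(166) - R(35) = 166*(32 + 166² + 33*166) - 1*2 = 166*(32 + 27556 + 5478) - 2 = 166*33066 - 2 = 5488956 - 2 = 5488954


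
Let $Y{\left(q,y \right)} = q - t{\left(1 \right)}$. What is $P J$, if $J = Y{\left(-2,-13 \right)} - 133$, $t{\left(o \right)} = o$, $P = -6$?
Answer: $816$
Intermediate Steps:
$Y{\left(q,y \right)} = -1 + q$ ($Y{\left(q,y \right)} = q - 1 = -1 + q$)
$J = -136$ ($J = \left(-1 - 2\right) - 133 = -3 - 133 = -136$)
$P J = \left(-6\right) \left(-136\right) = 816$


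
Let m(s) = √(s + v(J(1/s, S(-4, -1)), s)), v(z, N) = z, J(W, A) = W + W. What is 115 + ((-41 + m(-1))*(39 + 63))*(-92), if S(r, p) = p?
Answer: 384859 - 9384*I*√3 ≈ 3.8486e+5 - 16254.0*I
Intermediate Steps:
J(W, A) = 2*W
m(s) = √(s + 2/s) (m(s) = √(s + 2*(1/s)) = √(s + 2/s))
115 + ((-41 + m(-1))*(39 + 63))*(-92) = 115 + ((-41 + √(-1 + 2/(-1)))*(39 + 63))*(-92) = 115 + ((-41 + √(-1 + 2*(-1)))*102)*(-92) = 115 + ((-41 + √(-1 - 2))*102)*(-92) = 115 + ((-41 + √(-3))*102)*(-92) = 115 + ((-41 + I*√3)*102)*(-92) = 115 + (-4182 + 102*I*√3)*(-92) = 115 + (384744 - 9384*I*√3) = 384859 - 9384*I*√3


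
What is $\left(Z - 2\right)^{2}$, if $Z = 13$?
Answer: $121$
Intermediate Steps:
$\left(Z - 2\right)^{2} = \left(13 - 2\right)^{2} = 11^{2} = 121$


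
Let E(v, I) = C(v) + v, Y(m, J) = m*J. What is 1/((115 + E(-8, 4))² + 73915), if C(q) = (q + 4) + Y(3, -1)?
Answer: 1/83915 ≈ 1.1917e-5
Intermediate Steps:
Y(m, J) = J*m
C(q) = 1 + q (C(q) = (q + 4) - 1*3 = (4 + q) - 3 = 1 + q)
E(v, I) = 1 + 2*v (E(v, I) = (1 + v) + v = 1 + 2*v)
1/((115 + E(-8, 4))² + 73915) = 1/((115 + (1 + 2*(-8)))² + 73915) = 1/((115 + (1 - 16))² + 73915) = 1/((115 - 15)² + 73915) = 1/(100² + 73915) = 1/(10000 + 73915) = 1/83915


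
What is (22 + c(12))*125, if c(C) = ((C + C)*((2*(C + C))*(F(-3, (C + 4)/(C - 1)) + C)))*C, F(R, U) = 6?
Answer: 31106750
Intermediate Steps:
c(C) = 8*C³*(6 + C) (c(C) = ((C + C)*((2*(C + C))*(6 + C)))*C = ((2*C)*((2*(2*C))*(6 + C)))*C = ((2*C)*((4*C)*(6 + C)))*C = ((2*C)*(4*C*(6 + C)))*C = (8*C²*(6 + C))*C = 8*C³*(6 + C))
(22 + c(12))*125 = (22 + 8*12³*(6 + 12))*125 = (22 + 8*1728*18)*125 = (22 + 248832)*125 = 248854*125 = 31106750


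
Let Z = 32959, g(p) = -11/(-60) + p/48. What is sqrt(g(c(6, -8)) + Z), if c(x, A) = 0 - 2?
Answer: sqrt(118652910)/60 ≈ 181.55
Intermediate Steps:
c(x, A) = -2
g(p) = 11/60 + p/48 (g(p) = -11*(-1/60) + p*(1/48) = 11/60 + p/48)
sqrt(g(c(6, -8)) + Z) = sqrt((11/60 + (1/48)*(-2)) + 32959) = sqrt((11/60 - 1/24) + 32959) = sqrt(17/120 + 32959) = sqrt(3955097/120) = sqrt(118652910)/60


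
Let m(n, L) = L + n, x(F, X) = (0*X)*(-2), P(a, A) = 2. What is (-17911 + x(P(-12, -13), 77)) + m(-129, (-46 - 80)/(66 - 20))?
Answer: -414983/23 ≈ -18043.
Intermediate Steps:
x(F, X) = 0 (x(F, X) = 0*(-2) = 0)
(-17911 + x(P(-12, -13), 77)) + m(-129, (-46 - 80)/(66 - 20)) = (-17911 + 0) + ((-46 - 80)/(66 - 20) - 129) = -17911 + (-126/46 - 129) = -17911 + (-126*1/46 - 129) = -17911 + (-63/23 - 129) = -17911 - 3030/23 = -414983/23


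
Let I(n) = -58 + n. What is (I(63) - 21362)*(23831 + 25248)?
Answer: -1048180203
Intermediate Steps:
(I(63) - 21362)*(23831 + 25248) = ((-58 + 63) - 21362)*(23831 + 25248) = (5 - 21362)*49079 = -21357*49079 = -1048180203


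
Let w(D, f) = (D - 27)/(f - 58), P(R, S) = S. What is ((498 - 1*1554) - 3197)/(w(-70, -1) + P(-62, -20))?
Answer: 250927/1083 ≈ 231.70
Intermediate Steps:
w(D, f) = (-27 + D)/(-58 + f)
((498 - 1*1554) - 3197)/(w(-70, -1) + P(-62, -20)) = ((498 - 1*1554) - 3197)/((-27 - 70)/(-58 - 1) - 20) = ((498 - 1554) - 3197)/(-97/(-59) - 20) = (-1056 - 3197)/(-1/59*(-97) - 20) = -4253/(97/59 - 20) = -4253/(-1083/59) = -4253*(-59/1083) = 250927/1083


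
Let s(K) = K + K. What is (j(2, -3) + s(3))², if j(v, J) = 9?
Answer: 225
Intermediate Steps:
s(K) = 2*K
(j(2, -3) + s(3))² = (9 + 2*3)² = (9 + 6)² = 15² = 225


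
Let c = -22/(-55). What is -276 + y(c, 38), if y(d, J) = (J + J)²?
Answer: 5500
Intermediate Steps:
c = ⅖ (c = -22*(-1/55) = ⅖ ≈ 0.40000)
y(d, J) = 4*J² (y(d, J) = (2*J)² = 4*J²)
-276 + y(c, 38) = -276 + 4*38² = -276 + 4*1444 = -276 + 5776 = 5500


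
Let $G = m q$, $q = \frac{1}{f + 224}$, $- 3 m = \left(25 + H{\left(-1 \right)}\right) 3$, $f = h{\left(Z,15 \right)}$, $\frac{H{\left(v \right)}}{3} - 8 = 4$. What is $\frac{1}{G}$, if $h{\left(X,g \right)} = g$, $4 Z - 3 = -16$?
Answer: $- \frac{239}{61} \approx -3.918$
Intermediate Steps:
$Z = - \frac{13}{4}$ ($Z = \frac{3}{4} + \frac{1}{4} \left(-16\right) = \frac{3}{4} - 4 = - \frac{13}{4} \approx -3.25$)
$H{\left(v \right)} = 36$ ($H{\left(v \right)} = 24 + 3 \cdot 4 = 24 + 12 = 36$)
$f = 15$
$m = -61$ ($m = - \frac{\left(25 + 36\right) 3}{3} = - \frac{61 \cdot 3}{3} = \left(- \frac{1}{3}\right) 183 = -61$)
$q = \frac{1}{239}$ ($q = \frac{1}{15 + 224} = \frac{1}{239} \approx 0.0041841$)
$G = - \frac{61}{239}$ ($G = \left(-61\right) \frac{1}{239} = - \frac{61}{239} \approx -0.25523$)
$\frac{1}{G} = \frac{1}{- \frac{61}{239}} = - \frac{239}{61}$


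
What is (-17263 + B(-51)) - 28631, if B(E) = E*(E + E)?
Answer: -40692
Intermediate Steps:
B(E) = 2*E² (B(E) = E*(2*E) = 2*E²)
(-17263 + B(-51)) - 28631 = (-17263 + 2*(-51)²) - 28631 = (-17263 + 2*2601) - 28631 = (-17263 + 5202) - 28631 = -12061 - 28631 = -40692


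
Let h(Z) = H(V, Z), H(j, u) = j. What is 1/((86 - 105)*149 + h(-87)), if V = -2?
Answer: -1/2833 ≈ -0.00035298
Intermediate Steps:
h(Z) = -2
1/((86 - 105)*149 + h(-87)) = 1/((86 - 105)*149 - 2) = 1/(-19*149 - 2) = 1/(-2831 - 2) = 1/(-2833) = -1/2833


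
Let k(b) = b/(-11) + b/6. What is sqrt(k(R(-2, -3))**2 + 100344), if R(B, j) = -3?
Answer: sqrt(48566521)/22 ≈ 316.77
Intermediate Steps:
k(b) = 5*b/66 (k(b) = b*(-1/11) + b*(1/6) = -b/11 + b/6 = 5*b/66)
sqrt(k(R(-2, -3))**2 + 100344) = sqrt(((5/66)*(-3))**2 + 100344) = sqrt((-5/22)**2 + 100344) = sqrt(25/484 + 100344) = sqrt(48566521/484) = sqrt(48566521)/22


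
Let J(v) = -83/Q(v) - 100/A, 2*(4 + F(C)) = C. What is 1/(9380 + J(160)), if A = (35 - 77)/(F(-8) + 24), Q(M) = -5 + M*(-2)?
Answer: 6825/64280243 ≈ 0.00010618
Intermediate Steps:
F(C) = -4 + C/2
Q(M) = -5 - 2*M
A = -21/8 (A = (35 - 77)/((-4 + (1/2)*(-8)) + 24) = -42/((-4 - 4) + 24) = -42/(-8 + 24) = -42/16 = -42*1/16 = -21/8 ≈ -2.6250)
J(v) = 800/21 - 83/(-5 - 2*v) (J(v) = -83/(-5 - 2*v) - 100/(-21/8) = -83/(-5 - 2*v) - 100*(-8/21) = -83/(-5 - 2*v) + 800/21 = 800/21 - 83/(-5 - 2*v))
1/(9380 + J(160)) = 1/(9380 + (5743 + 1600*160)/(21*(5 + 2*160))) = 1/(9380 + (5743 + 256000)/(21*(5 + 320))) = 1/(9380 + (1/21)*261743/325) = 1/(9380 + (1/21)*(1/325)*261743) = 1/(9380 + 261743/6825) = 1/(64280243/6825) = 6825/64280243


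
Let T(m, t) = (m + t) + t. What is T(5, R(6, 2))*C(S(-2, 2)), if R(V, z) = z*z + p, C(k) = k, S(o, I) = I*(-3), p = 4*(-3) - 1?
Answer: 78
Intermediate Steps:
p = -13 (p = -12 - 1 = -13)
S(o, I) = -3*I
R(V, z) = -13 + z² (R(V, z) = z*z - 13 = z² - 13 = -13 + z²)
T(m, t) = m + 2*t
T(5, R(6, 2))*C(S(-2, 2)) = (5 + 2*(-13 + 2²))*(-3*2) = (5 + 2*(-13 + 4))*(-6) = (5 + 2*(-9))*(-6) = (5 - 18)*(-6) = -13*(-6) = 78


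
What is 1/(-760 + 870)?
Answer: 1/110 ≈ 0.0090909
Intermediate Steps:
1/(-760 + 870) = 1/110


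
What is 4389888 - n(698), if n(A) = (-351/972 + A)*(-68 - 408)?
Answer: 42497677/9 ≈ 4.7220e+6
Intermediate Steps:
n(A) = 1547/9 - 476*A (n(A) = (-351*1/972 + A)*(-476) = (-13/36 + A)*(-476) = 1547/9 - 476*A)
4389888 - n(698) = 4389888 - (1547/9 - 476*698) = 4389888 - (1547/9 - 332248) = 4389888 - 1*(-2988685/9) = 4389888 + 2988685/9 = 42497677/9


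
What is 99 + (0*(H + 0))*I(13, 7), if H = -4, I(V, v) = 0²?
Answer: 99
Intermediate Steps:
I(V, v) = 0
99 + (0*(H + 0))*I(13, 7) = 99 + (0*(-4 + 0))*0 = 99 + (0*(-4))*0 = 99 + 0*0 = 99 + 0 = 99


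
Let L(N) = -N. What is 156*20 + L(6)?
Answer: 3114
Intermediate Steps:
156*20 + L(6) = 156*20 - 1*6 = 3120 - 6 = 3114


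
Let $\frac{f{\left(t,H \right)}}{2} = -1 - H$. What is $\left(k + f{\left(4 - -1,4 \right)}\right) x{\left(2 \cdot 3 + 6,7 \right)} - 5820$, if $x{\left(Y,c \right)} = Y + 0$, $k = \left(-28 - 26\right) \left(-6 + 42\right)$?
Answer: $-29268$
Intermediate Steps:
$k = -1944$ ($k = \left(-54\right) 36 = -1944$)
$f{\left(t,H \right)} = -2 - 2 H$ ($f{\left(t,H \right)} = 2 \left(-1 - H\right) = -2 - 2 H$)
$x{\left(Y,c \right)} = Y$
$\left(k + f{\left(4 - -1,4 \right)}\right) x{\left(2 \cdot 3 + 6,7 \right)} - 5820 = \left(-1944 - 10\right) \left(2 \cdot 3 + 6\right) - 5820 = \left(-1944 - 10\right) \left(6 + 6\right) - 5820 = \left(-1944 - 10\right) 12 - 5820 = \left(-1954\right) 12 - 5820 = -23448 - 5820 = -29268$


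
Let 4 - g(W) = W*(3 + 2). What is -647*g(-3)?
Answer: -12293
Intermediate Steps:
g(W) = 4 - 5*W (g(W) = 4 - W*(3 + 2) = 4 - W*5 = 4 - 5*W)
-647*g(-3) = -647*(4 - 5*(-3)) = -647*(4 + 15) = -647*19 = -12293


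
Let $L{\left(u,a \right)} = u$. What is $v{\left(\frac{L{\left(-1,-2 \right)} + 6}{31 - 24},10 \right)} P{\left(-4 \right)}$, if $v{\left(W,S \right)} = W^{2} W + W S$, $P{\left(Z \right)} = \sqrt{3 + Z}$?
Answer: $\frac{2575 i}{343} \approx 7.5073 i$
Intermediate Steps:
$v{\left(W,S \right)} = W^{3} + S W$
$v{\left(\frac{L{\left(-1,-2 \right)} + 6}{31 - 24},10 \right)} P{\left(-4 \right)} = \frac{-1 + 6}{31 - 24} \left(10 + \left(\frac{-1 + 6}{31 - 24}\right)^{2}\right) \sqrt{3 - 4} = \frac{5}{7} \left(10 + \left(\frac{5}{7}\right)^{2}\right) \sqrt{-1} = 5 \cdot \frac{1}{7} \left(10 + \left(5 \cdot \frac{1}{7}\right)^{2}\right) i = \frac{5 \left(10 + \left(\frac{5}{7}\right)^{2}\right)}{7} i = \frac{5 \left(10 + \frac{25}{49}\right)}{7} i = \frac{5}{7} \cdot \frac{515}{49} i = \frac{2575 i}{343}$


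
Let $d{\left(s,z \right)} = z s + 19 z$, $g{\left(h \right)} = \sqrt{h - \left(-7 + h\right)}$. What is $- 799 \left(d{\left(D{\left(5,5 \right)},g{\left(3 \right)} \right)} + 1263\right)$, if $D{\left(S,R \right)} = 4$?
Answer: $-1009137 - 18377 \sqrt{7} \approx -1.0578 \cdot 10^{6}$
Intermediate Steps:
$g{\left(h \right)} = \sqrt{7}$
$d{\left(s,z \right)} = 19 z + s z$ ($d{\left(s,z \right)} = s z + 19 z = 19 z + s z$)
$- 799 \left(d{\left(D{\left(5,5 \right)},g{\left(3 \right)} \right)} + 1263\right) = - 799 \left(\sqrt{7} \left(19 + 4\right) + 1263\right) = - 799 \left(\sqrt{7} \cdot 23 + 1263\right) = - 799 \left(23 \sqrt{7} + 1263\right) = - 799 \left(1263 + 23 \sqrt{7}\right) = -1009137 - 18377 \sqrt{7}$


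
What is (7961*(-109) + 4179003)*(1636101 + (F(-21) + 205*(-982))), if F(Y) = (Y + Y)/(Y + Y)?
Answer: 4750960749168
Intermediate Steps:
F(Y) = 1 (F(Y) = (2*Y)/((2*Y)) = (2*Y)*(1/(2*Y)) = 1)
(7961*(-109) + 4179003)*(1636101 + (F(-21) + 205*(-982))) = (7961*(-109) + 4179003)*(1636101 + (1 + 205*(-982))) = (-867749 + 4179003)*(1636101 + (1 - 201310)) = 3311254*(1636101 - 201309) = 3311254*1434792 = 4750960749168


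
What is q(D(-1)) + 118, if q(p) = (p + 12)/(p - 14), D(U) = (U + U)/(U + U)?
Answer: 117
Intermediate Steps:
D(U) = 1 (D(U) = (2*U)/((2*U)) = (2*U)*(1/(2*U)) = 1)
q(p) = (12 + p)/(-14 + p)
q(D(-1)) + 118 = (12 + 1)/(-14 + 1) + 118 = 13/(-13) + 118 = -1/13*13 + 118 = -1 + 118 = 117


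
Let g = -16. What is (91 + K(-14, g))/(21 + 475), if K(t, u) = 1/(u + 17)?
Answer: 23/124 ≈ 0.18548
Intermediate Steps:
K(t, u) = 1/(17 + u)
(91 + K(-14, g))/(21 + 475) = (91 + 1/(17 - 16))/(21 + 475) = (91 + 1/1)/496 = (91 + 1)*(1/496) = 92*(1/496) = 23/124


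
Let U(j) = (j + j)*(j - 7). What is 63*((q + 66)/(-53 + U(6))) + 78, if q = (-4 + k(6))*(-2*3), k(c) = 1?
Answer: -222/65 ≈ -3.4154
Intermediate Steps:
U(j) = 2*j*(-7 + j) (U(j) = (2*j)*(-7 + j) = 2*j*(-7 + j))
q = 18 (q = (-4 + 1)*(-2*3) = -3*(-6) = 18)
63*((q + 66)/(-53 + U(6))) + 78 = 63*((18 + 66)/(-53 + 2*6*(-7 + 6))) + 78 = 63*(84/(-53 + 2*6*(-1))) + 78 = 63*(84/(-53 - 12)) + 78 = 63*(84/(-65)) + 78 = 63*(84*(-1/65)) + 78 = 63*(-84/65) + 78 = -5292/65 + 78 = -222/65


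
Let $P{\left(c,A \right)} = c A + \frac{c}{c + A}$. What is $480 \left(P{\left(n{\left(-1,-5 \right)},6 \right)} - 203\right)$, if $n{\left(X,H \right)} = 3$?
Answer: $-88640$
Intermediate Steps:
$P{\left(c,A \right)} = A c + \frac{c}{A + c}$
$480 \left(P{\left(n{\left(-1,-5 \right)},6 \right)} - 203\right) = 480 \left(\frac{3 \left(1 + 6^{2} + 6 \cdot 3\right)}{6 + 3} - 203\right) = 480 \left(\frac{3 \left(1 + 36 + 18\right)}{9} - 203\right) = 480 \left(3 \cdot \frac{1}{9} \cdot 55 - 203\right) = 480 \left(\frac{55}{3} - 203\right) = 480 \left(- \frac{554}{3}\right) = -88640$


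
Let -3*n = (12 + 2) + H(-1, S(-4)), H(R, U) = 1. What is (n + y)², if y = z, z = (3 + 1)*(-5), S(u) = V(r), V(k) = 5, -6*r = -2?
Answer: 625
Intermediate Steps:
r = ⅓ (r = -⅙*(-2) = ⅓ ≈ 0.33333)
S(u) = 5
n = -5 (n = -((12 + 2) + 1)/3 = -(14 + 1)/3 = -⅓*15 = -5)
z = -20 (z = 4*(-5) = -20)
y = -20
(n + y)² = (-5 - 20)² = (-25)² = 625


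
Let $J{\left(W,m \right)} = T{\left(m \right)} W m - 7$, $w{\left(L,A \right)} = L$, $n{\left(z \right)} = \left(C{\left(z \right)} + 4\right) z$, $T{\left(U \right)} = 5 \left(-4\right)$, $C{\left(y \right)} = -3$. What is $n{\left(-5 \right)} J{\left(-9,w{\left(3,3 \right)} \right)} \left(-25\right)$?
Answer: $66625$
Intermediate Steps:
$T{\left(U \right)} = -20$
$n{\left(z \right)} = z$ ($n{\left(z \right)} = \left(-3 + 4\right) z = 1 z = z$)
$J{\left(W,m \right)} = -7 - 20 W m$ ($J{\left(W,m \right)} = - 20 W m - 7 = -7 - 20 W m$)
$n{\left(-5 \right)} J{\left(-9,w{\left(3,3 \right)} \right)} \left(-25\right) = - 5 \left(-7 - \left(-180\right) 3\right) \left(-25\right) = - 5 \left(-7 + 540\right) \left(-25\right) = \left(-5\right) 533 \left(-25\right) = \left(-2665\right) \left(-25\right) = 66625$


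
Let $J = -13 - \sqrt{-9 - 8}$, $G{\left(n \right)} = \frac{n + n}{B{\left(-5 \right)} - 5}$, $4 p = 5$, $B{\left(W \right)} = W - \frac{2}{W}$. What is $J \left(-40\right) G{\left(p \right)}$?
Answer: $- \frac{1625}{12} - \frac{125 i \sqrt{17}}{12} \approx -135.42 - 42.949 i$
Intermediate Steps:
$p = \frac{5}{4}$ ($p = \frac{1}{4} \cdot 5 = \frac{5}{4} \approx 1.25$)
$G{\left(n \right)} = - \frac{5 n}{24}$ ($G{\left(n \right)} = \frac{n + n}{\left(-5 - \frac{2}{-5}\right) - 5} = \frac{2 n}{\left(-5 - - \frac{2}{5}\right) - 5} = \frac{2 n}{\left(-5 + \frac{2}{5}\right) - 5} = \frac{2 n}{- \frac{23}{5} - 5} = \frac{2 n}{- \frac{48}{5}} = 2 n \left(- \frac{5}{48}\right) = - \frac{5 n}{24}$)
$J = -13 - i \sqrt{17}$ ($J = -13 - \sqrt{-17} = -13 - i \sqrt{17} \approx -13.0 - 4.1231 i$)
$J \left(-40\right) G{\left(p \right)} = \left(-13 - i \sqrt{17}\right) \left(-40\right) \left(\left(- \frac{5}{24}\right) \frac{5}{4}\right) = \left(520 + 40 i \sqrt{17}\right) \left(- \frac{25}{96}\right) = - \frac{1625}{12} - \frac{125 i \sqrt{17}}{12}$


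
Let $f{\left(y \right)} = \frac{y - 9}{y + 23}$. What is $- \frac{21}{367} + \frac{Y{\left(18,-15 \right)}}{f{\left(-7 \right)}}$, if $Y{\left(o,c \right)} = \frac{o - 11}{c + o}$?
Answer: $- \frac{2632}{1101} \approx -2.3906$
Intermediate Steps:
$f{\left(y \right)} = \frac{-9 + y}{23 + y}$
$Y{\left(o,c \right)} = \frac{-11 + o}{c + o}$
$- \frac{21}{367} + \frac{Y{\left(18,-15 \right)}}{f{\left(-7 \right)}} = - \frac{21}{367} + \frac{\frac{1}{-15 + 18} \left(-11 + 18\right)}{\frac{1}{23 - 7} \left(-9 - 7\right)} = \left(-21\right) \frac{1}{367} + \frac{\frac{1}{3} \cdot 7}{\frac{1}{16} \left(-16\right)} = - \frac{21}{367} + \frac{\frac{1}{3} \cdot 7}{\frac{1}{16} \left(-16\right)} = - \frac{21}{367} + \frac{7}{3 \left(-1\right)} = - \frac{21}{367} + \frac{7}{3} \left(-1\right) = - \frac{21}{367} - \frac{7}{3} = - \frac{2632}{1101}$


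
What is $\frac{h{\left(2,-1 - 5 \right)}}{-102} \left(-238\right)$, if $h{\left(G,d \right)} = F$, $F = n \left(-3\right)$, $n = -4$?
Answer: $28$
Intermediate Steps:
$F = 12$ ($F = \left(-4\right) \left(-3\right) = 12$)
$h{\left(G,d \right)} = 12$
$\frac{h{\left(2,-1 - 5 \right)}}{-102} \left(-238\right) = \frac{12}{-102} \left(-238\right) = 12 \left(- \frac{1}{102}\right) \left(-238\right) = \left(- \frac{2}{17}\right) \left(-238\right) = 28$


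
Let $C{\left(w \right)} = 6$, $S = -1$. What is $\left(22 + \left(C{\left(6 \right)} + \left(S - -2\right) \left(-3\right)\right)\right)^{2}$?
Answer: $625$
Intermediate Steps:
$\left(22 + \left(C{\left(6 \right)} + \left(S - -2\right) \left(-3\right)\right)\right)^{2} = \left(22 + \left(6 + \left(-1 - -2\right) \left(-3\right)\right)\right)^{2} = \left(22 + \left(6 + \left(-1 + 2\right) \left(-3\right)\right)\right)^{2} = \left(22 + \left(6 + 1 \left(-3\right)\right)\right)^{2} = \left(22 + \left(6 - 3\right)\right)^{2} = \left(22 + 3\right)^{2} = 25^{2} = 625$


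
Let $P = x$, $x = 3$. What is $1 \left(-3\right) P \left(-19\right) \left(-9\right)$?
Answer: $-1539$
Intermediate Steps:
$P = 3$
$1 \left(-3\right) P \left(-19\right) \left(-9\right) = 1 \left(-3\right) 3 \left(-19\right) \left(-9\right) = \left(-3\right) 3 \left(-19\right) \left(-9\right) = \left(-9\right) \left(-19\right) \left(-9\right) = 171 \left(-9\right) = -1539$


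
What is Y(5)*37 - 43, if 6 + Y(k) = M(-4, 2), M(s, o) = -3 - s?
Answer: -228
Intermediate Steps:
Y(k) = -5 (Y(k) = -6 + (-3 - 1*(-4)) = -6 + (-3 + 4) = -6 + 1 = -5)
Y(5)*37 - 43 = -5*37 - 43 = -185 - 43 = -228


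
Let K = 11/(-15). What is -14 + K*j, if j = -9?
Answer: -37/5 ≈ -7.4000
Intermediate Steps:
K = -11/15 (K = 11*(-1/15) = -11/15 ≈ -0.73333)
-14 + K*j = -14 - 11/15*(-9) = -14 + 33/5 = -37/5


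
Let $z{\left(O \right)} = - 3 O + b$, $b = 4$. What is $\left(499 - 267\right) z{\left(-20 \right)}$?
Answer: $14848$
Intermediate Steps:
$z{\left(O \right)} = 4 - 3 O$ ($z{\left(O \right)} = - 3 O + 4 = 4 - 3 O$)
$\left(499 - 267\right) z{\left(-20 \right)} = \left(499 - 267\right) \left(4 - -60\right) = 232 \left(4 + 60\right) = 232 \cdot 64 = 14848$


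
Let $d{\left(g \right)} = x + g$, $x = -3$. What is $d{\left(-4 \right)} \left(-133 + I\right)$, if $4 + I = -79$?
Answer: $1512$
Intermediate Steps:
$I = -83$ ($I = -4 - 79 = -83$)
$d{\left(g \right)} = -3 + g$
$d{\left(-4 \right)} \left(-133 + I\right) = \left(-3 - 4\right) \left(-133 - 83\right) = \left(-7\right) \left(-216\right) = 1512$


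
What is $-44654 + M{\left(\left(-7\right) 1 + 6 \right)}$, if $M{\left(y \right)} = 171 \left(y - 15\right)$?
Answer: $-47390$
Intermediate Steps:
$M{\left(y \right)} = -2565 + 171 y$ ($M{\left(y \right)} = 171 \left(-15 + y\right) = -2565 + 171 y$)
$-44654 + M{\left(\left(-7\right) 1 + 6 \right)} = -44654 - \left(2565 - 171 \left(\left(-7\right) 1 + 6\right)\right) = -44654 - \left(2565 - 171 \left(-7 + 6\right)\right) = -44654 + \left(-2565 + 171 \left(-1\right)\right) = -44654 - 2736 = -47390$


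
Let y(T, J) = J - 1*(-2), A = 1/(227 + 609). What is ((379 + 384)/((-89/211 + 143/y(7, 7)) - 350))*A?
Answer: -206991/75870344 ≈ -0.0027282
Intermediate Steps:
A = 1/836 ≈ 0.0011962
y(T, J) = 2 + J (y(T, J) = J + 2 = 2 + J)
((379 + 384)/((-89/211 + 143/y(7, 7)) - 350))*A = ((379 + 384)/((-89/211 + 143/(2 + 7)) - 350))*(1/836) = (763/((-89*1/211 + 143/9) - 350))*(1/836) = (763/((-89/211 + 143*(1/9)) - 350))*(1/836) = (763/((-89/211 + 143/9) - 350))*(1/836) = (763/(29372/1899 - 350))*(1/836) = (763/(-635278/1899))*(1/836) = (763*(-1899/635278))*(1/836) = -206991/90754*1/836 = -206991/75870344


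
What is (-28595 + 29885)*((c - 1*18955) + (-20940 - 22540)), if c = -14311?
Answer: -99002340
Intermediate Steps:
(-28595 + 29885)*((c - 1*18955) + (-20940 - 22540)) = (-28595 + 29885)*((-14311 - 1*18955) + (-20940 - 22540)) = 1290*((-14311 - 18955) - 43480) = 1290*(-33266 - 43480) = 1290*(-76746) = -99002340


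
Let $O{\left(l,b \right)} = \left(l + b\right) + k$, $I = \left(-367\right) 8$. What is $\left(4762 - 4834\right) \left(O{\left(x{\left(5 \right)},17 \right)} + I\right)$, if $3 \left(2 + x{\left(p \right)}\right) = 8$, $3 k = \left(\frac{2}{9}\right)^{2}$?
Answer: $\frac{5673208}{27} \approx 2.1012 \cdot 10^{5}$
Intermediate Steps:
$k = \frac{4}{243}$ ($k = \frac{\left(\frac{2}{9}\right)^{2}}{3} = \frac{1}{3} \cdot \frac{4}{81} = \frac{4}{243} \approx 0.016461$)
$x{\left(p \right)} = \frac{2}{3}$ ($x{\left(p \right)} = -2 + \frac{1}{3} \cdot 8 = -2 + \frac{8}{3} = \frac{2}{3}$)
$I = -2936$
$O{\left(l,b \right)} = \frac{4}{243} + b + l$ ($O{\left(l,b \right)} = \left(l + b\right) + \frac{4}{243} = \left(b + l\right) + \frac{4}{243} = \frac{4}{243} + b + l$)
$\left(4762 - 4834\right) \left(O{\left(x{\left(5 \right)},17 \right)} + I\right) = \left(4762 - 4834\right) \left(\left(\frac{4}{243} + 17 + \frac{2}{3}\right) - 2936\right) = - 72 \left(\frac{4297}{243} - 2936\right) = \left(-72\right) \left(- \frac{709151}{243}\right) = \frac{5673208}{27}$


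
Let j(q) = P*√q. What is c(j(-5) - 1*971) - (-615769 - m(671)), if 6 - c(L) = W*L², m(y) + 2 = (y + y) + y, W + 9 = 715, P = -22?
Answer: -663319440 - 30163144*I*√5 ≈ -6.6332e+8 - 6.7447e+7*I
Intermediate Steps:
W = 706 (W = -9 + 715 = 706)
j(q) = -22*√q
m(y) = -2 + 3*y (m(y) = -2 + ((y + y) + y) = -2 + (2*y + y) = -2 + 3*y)
c(L) = 6 - 706*L²
c(j(-5) - 1*971) - (-615769 - m(671)) = (6 - 706*(-22*I*√5 - 1*971)²) - (-615769 - (-2 + 3*671)) = (6 - 706*(-22*I*√5 - 971)²) - (-615769 - (-2 + 2013)) = (6 - 706*(-22*I*√5 - 971)²) - (-615769 - 1*2011) = (6 - 706*(-971 - 22*I*√5)²) - (-615769 - 2011) = (6 - 706*(-971 - 22*I*√5)²) - 1*(-617780) = (6 - 706*(-971 - 22*I*√5)²) + 617780 = 617786 - 706*(-971 - 22*I*√5)²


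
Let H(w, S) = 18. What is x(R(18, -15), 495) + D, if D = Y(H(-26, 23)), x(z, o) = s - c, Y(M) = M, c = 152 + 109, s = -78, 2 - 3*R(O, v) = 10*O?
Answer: -321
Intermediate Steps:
R(O, v) = 2/3 - 10*O/3
c = 261
x(z, o) = -339 (x(z, o) = -78 - 1*261 = -78 - 261 = -339)
D = 18
x(R(18, -15), 495) + D = -339 + 18 = -321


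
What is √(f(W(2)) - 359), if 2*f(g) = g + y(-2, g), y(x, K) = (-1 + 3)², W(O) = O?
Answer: 2*I*√89 ≈ 18.868*I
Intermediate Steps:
y(x, K) = 4 (y(x, K) = 2² = 4)
f(g) = 2 + g/2 (f(g) = (g + 4)/2 = (4 + g)/2 = 2 + g/2)
√(f(W(2)) - 359) = √((2 + (½)*2) - 359) = √((2 + 1) - 359) = √(3 - 359) = √(-356) = 2*I*√89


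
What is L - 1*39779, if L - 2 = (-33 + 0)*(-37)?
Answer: -38556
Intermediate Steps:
L = 1223 (L = 2 + (-33 + 0)*(-37) = 2 - 33*(-37) = 2 + 1221 = 1223)
L - 1*39779 = 1223 - 1*39779 = 1223 - 39779 = -38556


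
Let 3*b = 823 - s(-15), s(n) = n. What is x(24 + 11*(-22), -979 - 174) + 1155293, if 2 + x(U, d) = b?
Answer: 3466711/3 ≈ 1.1556e+6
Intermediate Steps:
b = 838/3 (b = (823 - 1*(-15))/3 = (823 + 15)/3 = (⅓)*838 = 838/3 ≈ 279.33)
x(U, d) = 832/3 (x(U, d) = -2 + 838/3 = 832/3)
x(24 + 11*(-22), -979 - 174) + 1155293 = 832/3 + 1155293 = 3466711/3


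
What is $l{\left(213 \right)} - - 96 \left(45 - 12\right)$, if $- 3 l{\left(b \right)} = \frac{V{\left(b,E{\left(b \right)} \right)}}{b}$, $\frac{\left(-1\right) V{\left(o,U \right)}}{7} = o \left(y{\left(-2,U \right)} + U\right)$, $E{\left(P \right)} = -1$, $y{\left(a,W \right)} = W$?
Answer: $\frac{9490}{3} \approx 3163.3$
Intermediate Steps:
$V{\left(o,U \right)} = - 14 U o$ ($V{\left(o,U \right)} = - 7 o \left(U + U\right) = - 7 o 2 U = - 7 \cdot 2 U o = - 14 U o$)
$l{\left(b \right)} = - \frac{14}{3}$ ($l{\left(b \right)} = - \frac{\left(-14\right) \left(-1\right) b \frac{1}{b}}{3} = - \frac{14 b \frac{1}{b}}{3} = \left(- \frac{1}{3}\right) 14 = - \frac{14}{3}$)
$l{\left(213 \right)} - - 96 \left(45 - 12\right) = - \frac{14}{3} - - 96 \left(45 - 12\right) = - \frac{14}{3} - \left(-96\right) 33 = - \frac{14}{3} - -3168 = - \frac{14}{3} + 3168 = \frac{9490}{3}$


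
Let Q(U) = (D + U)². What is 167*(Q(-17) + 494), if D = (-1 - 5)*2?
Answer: 222945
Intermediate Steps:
D = -12 (D = -6*2 = -12)
Q(U) = (-12 + U)²
167*(Q(-17) + 494) = 167*((-12 - 17)² + 494) = 167*((-29)² + 494) = 167*(841 + 494) = 167*1335 = 222945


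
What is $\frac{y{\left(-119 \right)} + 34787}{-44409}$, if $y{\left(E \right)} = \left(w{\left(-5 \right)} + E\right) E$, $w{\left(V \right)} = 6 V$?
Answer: $- \frac{17506}{14803} \approx -1.1826$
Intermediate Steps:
$y{\left(E \right)} = E \left(-30 + E\right)$ ($y{\left(E \right)} = \left(6 \left(-5\right) + E\right) E = \left(-30 + E\right) E = E \left(-30 + E\right)$)
$\frac{y{\left(-119 \right)} + 34787}{-44409} = \frac{- 119 \left(-30 - 119\right) + 34787}{-44409} = \left(\left(-119\right) \left(-149\right) + 34787\right) \left(- \frac{1}{44409}\right) = \left(17731 + 34787\right) \left(- \frac{1}{44409}\right) = 52518 \left(- \frac{1}{44409}\right) = - \frac{17506}{14803}$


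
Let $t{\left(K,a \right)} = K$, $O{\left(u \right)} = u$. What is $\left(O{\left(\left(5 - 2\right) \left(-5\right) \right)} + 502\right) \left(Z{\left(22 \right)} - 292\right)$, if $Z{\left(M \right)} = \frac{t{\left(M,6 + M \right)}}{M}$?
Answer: $-141717$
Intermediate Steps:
$Z{\left(M \right)} = 1$ ($Z{\left(M \right)} = \frac{M}{M} = 1$)
$\left(O{\left(\left(5 - 2\right) \left(-5\right) \right)} + 502\right) \left(Z{\left(22 \right)} - 292\right) = \left(\left(5 - 2\right) \left(-5\right) + 502\right) \left(1 - 292\right) = \left(3 \left(-5\right) + 502\right) \left(-291\right) = \left(-15 + 502\right) \left(-291\right) = 487 \left(-291\right) = -141717$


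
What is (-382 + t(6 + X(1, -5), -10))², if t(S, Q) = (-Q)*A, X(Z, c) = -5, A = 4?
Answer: 116964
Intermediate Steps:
t(S, Q) = -4*Q (t(S, Q) = -Q*4 = -4*Q)
(-382 + t(6 + X(1, -5), -10))² = (-382 - 4*(-10))² = (-382 + 40)² = (-342)² = 116964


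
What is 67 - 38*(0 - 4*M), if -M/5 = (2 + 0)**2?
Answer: -2973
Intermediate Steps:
M = -20 (M = -5*(2 + 0)**2 = -5*2**2 = -5*4 = -20)
67 - 38*(0 - 4*M) = 67 - 38*(0 - 4*(-20)) = 67 - 38*(0 + 80) = 67 - 38*80 = 67 - 3040 = -2973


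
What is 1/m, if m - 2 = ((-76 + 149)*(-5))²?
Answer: 1/133227 ≈ 7.5060e-6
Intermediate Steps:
m = 133227 (m = 2 + ((-76 + 149)*(-5))² = 2 + (73*(-5))² = 2 + (-365)² = 2 + 133225 = 133227)
1/m = 1/133227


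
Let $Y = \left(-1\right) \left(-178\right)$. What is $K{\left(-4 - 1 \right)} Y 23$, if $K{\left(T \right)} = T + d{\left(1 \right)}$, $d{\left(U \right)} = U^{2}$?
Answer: $-16376$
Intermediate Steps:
$K{\left(T \right)} = 1 + T$ ($K{\left(T \right)} = T + 1^{2} = T + 1 = 1 + T$)
$Y = 178$
$K{\left(-4 - 1 \right)} Y 23 = \left(1 - 5\right) 178 \cdot 23 = \left(-4\right) 178 \cdot 23 = \left(-712\right) 23 = -16376$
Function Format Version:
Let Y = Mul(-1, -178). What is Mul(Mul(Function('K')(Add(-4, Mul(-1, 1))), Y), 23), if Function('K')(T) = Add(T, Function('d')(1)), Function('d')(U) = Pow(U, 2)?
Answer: -16376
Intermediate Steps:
Function('K')(T) = Add(1, T) (Function('K')(T) = Add(T, Pow(1, 2)) = Add(T, 1) = Add(1, T))
Y = 178
Mul(Mul(Function('K')(Add(-4, Mul(-1, 1))), Y), 23) = Mul(Mul(Add(1, Add(-4, Mul(-1, 1))), 178), 23) = Mul(Mul(Add(1, Add(-4, -1)), 178), 23) = Mul(Mul(Add(1, -5), 178), 23) = Mul(Mul(-4, 178), 23) = Mul(-712, 23) = -16376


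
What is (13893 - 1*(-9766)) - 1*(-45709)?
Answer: 69368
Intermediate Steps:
(13893 - 1*(-9766)) - 1*(-45709) = (13893 + 9766) + 45709 = 23659 + 45709 = 69368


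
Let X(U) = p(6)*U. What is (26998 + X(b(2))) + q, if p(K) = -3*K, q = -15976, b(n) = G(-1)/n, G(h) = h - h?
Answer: 11022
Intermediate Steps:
G(h) = 0
b(n) = 0 (b(n) = 0/n = 0)
X(U) = -18*U (X(U) = (-3*6)*U = -18*U)
(26998 + X(b(2))) + q = (26998 - 18*0) - 15976 = (26998 + 0) - 15976 = 26998 - 15976 = 11022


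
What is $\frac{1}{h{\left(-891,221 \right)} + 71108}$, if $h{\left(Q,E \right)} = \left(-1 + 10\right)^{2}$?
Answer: $\frac{1}{71189} \approx 1.4047 \cdot 10^{-5}$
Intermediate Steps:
$h{\left(Q,E \right)} = 81$ ($h{\left(Q,E \right)} = 9^{2} = 81$)
$\frac{1}{h{\left(-891,221 \right)} + 71108} = \frac{1}{81 + 71108} = \frac{1}{71189}$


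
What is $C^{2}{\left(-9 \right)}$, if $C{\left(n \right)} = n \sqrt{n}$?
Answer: $-729$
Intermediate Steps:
$C{\left(n \right)} = n^{\frac{3}{2}}$
$C^{2}{\left(-9 \right)} = \left(\left(-9\right)^{\frac{3}{2}}\right)^{2} = \left(- 27 i\right)^{2} = -729$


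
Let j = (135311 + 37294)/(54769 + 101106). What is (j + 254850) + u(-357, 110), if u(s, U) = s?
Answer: 7933853796/31175 ≈ 2.5449e+5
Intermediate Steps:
j = 34521/31175 (j = 172605/155875 = 172605*(1/155875) = 34521/31175 ≈ 1.1073)
(j + 254850) + u(-357, 110) = (34521/31175 + 254850) - 357 = 7944983271/31175 - 357 = 7933853796/31175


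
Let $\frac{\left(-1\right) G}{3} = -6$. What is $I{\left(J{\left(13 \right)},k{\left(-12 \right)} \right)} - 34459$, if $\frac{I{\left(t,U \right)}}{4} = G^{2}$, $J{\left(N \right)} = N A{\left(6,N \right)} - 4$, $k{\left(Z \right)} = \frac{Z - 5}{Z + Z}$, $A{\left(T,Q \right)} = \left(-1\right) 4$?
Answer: $-33163$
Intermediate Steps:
$G = 18$ ($G = \left(-3\right) \left(-6\right) = 18$)
$A{\left(T,Q \right)} = -4$
$k{\left(Z \right)} = \frac{-5 + Z}{2 Z}$
$J{\left(N \right)} = -4 - 4 N$ ($J{\left(N \right)} = N \left(-4\right) - 4 = - 4 N - 4 = -4 - 4 N$)
$I{\left(t,U \right)} = 1296$ ($I{\left(t,U \right)} = 4 \cdot 18^{2} = 4 \cdot 324 = 1296$)
$I{\left(J{\left(13 \right)},k{\left(-12 \right)} \right)} - 34459 = 1296 - 34459 = -33163$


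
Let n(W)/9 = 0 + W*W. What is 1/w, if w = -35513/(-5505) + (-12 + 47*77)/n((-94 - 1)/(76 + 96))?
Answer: 29809575/39354684991 ≈ 0.00075746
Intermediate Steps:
n(W) = 9*W² (n(W) = 9*(0 + W*W) = 9*(0 + W²) = 9*W²)
w = 39354684991/29809575 (w = -35513/(-5505) + (-12 + 47*77)/((9*((-94 - 1)/(76 + 96))²)) = -35513*(-1/5505) + (-12 + 3619)/((9*(-95/172)²)) = 35513/5505 + 3607/((9*(-95*1/172)²)) = 35513/5505 + 3607/((9*(-95/172)²)) = 35513/5505 + 3607/((9*(9025/29584))) = 35513/5505 + 3607/(81225/29584) = 35513/5505 + 3607*(29584/81225) = 35513/5505 + 106709488/81225 = 39354684991/29809575 ≈ 1320.2)
1/w = 1/(39354684991/29809575) = 29809575/39354684991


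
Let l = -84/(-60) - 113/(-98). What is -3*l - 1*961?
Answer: -474643/490 ≈ -968.66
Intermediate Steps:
l = 1251/490 (l = -84*(-1/60) - 113*(-1/98) = 7/5 + 113/98 = 1251/490 ≈ 2.5531)
-3*l - 1*961 = -3*1251/490 - 1*961 = -3753/490 - 961 = -474643/490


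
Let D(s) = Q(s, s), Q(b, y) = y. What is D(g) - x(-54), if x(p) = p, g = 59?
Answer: 113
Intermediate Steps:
D(s) = s
D(g) - x(-54) = 59 - 1*(-54) = 59 + 54 = 113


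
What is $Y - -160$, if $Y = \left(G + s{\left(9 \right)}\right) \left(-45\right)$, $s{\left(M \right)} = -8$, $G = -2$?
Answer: $610$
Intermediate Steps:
$Y = 450$ ($Y = \left(-2 - 8\right) \left(-45\right) = \left(-10\right) \left(-45\right) = 450$)
$Y - -160 = 450 - -160 = 450 + \left(234 - 74\right) = 450 + 160 = 610$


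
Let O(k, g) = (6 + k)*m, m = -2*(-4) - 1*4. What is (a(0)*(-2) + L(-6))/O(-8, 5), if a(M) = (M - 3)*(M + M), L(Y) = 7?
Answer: -7/8 ≈ -0.87500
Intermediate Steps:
a(M) = 2*M*(-3 + M) (a(M) = (-3 + M)*(2*M) = 2*M*(-3 + M))
m = 4 (m = 8 - 4 = 4)
O(k, g) = 24 + 4*k (O(k, g) = (6 + k)*4 = 24 + 4*k)
(a(0)*(-2) + L(-6))/O(-8, 5) = ((2*0*(-3 + 0))*(-2) + 7)/(24 + 4*(-8)) = ((2*0*(-3))*(-2) + 7)/(24 - 32) = (0*(-2) + 7)/(-8) = (0 + 7)*(-⅛) = 7*(-⅛) = -7/8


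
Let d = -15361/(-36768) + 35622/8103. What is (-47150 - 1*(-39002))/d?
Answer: -809180878464/478073293 ≈ -1692.6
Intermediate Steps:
d = 478073293/99310368 (d = -15361*(-1/36768) + 35622*(1/8103) = 15361/36768 + 11874/2701 = 478073293/99310368 ≈ 4.8139)
(-47150 - 1*(-39002))/d = (-47150 - 1*(-39002))/(478073293/99310368) = (-47150 + 39002)*(99310368/478073293) = -8148*99310368/478073293 = -809180878464/478073293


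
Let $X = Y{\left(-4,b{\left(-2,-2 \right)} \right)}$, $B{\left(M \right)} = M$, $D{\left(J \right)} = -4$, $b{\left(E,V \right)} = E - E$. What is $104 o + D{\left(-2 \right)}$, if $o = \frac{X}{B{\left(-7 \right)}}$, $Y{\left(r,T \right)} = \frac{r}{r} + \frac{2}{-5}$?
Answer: $- \frac{452}{35} \approx -12.914$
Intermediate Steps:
$b{\left(E,V \right)} = 0$
$Y{\left(r,T \right)} = \frac{3}{5}$ ($Y{\left(r,T \right)} = 1 + 2 \left(- \frac{1}{5}\right) = 1 - \frac{2}{5} = \frac{3}{5}$)
$X = \frac{3}{5} \approx 0.6$
$o = - \frac{3}{35}$ ($o = \frac{3}{5 \left(-7\right)} = \frac{3}{5} \left(- \frac{1}{7}\right) = - \frac{3}{35} \approx -0.085714$)
$104 o + D{\left(-2 \right)} = 104 \left(- \frac{3}{35}\right) - 4 = - \frac{312}{35} - 4 = - \frac{452}{35}$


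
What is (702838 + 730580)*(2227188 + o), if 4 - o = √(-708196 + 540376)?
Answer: 3192497102256 - 2866836*I*√41955 ≈ 3.1925e+12 - 5.8721e+8*I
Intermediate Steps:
o = 4 - 2*I*√41955 (o = 4 - √(-708196 + 540376) = 4 - √(-167820) = 4 - 2*I*√41955 ≈ 4.0 - 409.66*I)
(702838 + 730580)*(2227188 + o) = (702838 + 730580)*(2227188 + (4 - 2*I*√41955)) = 1433418*(2227192 - 2*I*√41955) = 3192497102256 - 2866836*I*√41955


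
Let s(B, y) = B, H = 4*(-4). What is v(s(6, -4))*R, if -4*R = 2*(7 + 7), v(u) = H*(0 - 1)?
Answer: -112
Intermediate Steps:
H = -16
v(u) = 16 (v(u) = -16*(0 - 1) = -16*(-1) = 16)
R = -7 (R = -(7 + 7)/2 = -14/2 = -1/4*28 = -7)
v(s(6, -4))*R = 16*(-7) = -112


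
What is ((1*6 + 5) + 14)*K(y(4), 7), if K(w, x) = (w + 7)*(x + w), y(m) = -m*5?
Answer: 4225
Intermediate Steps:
y(m) = -5*m
K(w, x) = (7 + w)*(w + x)
((1*6 + 5) + 14)*K(y(4), 7) = ((1*6 + 5) + 14)*((-5*4)² + 7*(-5*4) + 7*7 - 5*4*7) = ((6 + 5) + 14)*((-20)² + 7*(-20) + 49 - 20*7) = (11 + 14)*(400 - 140 + 49 - 140) = 25*169 = 4225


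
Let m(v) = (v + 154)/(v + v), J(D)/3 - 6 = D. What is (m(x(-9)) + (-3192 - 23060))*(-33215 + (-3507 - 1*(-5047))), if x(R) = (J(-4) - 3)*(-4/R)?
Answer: 3318748125/4 ≈ 8.2969e+8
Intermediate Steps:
J(D) = 18 + 3*D
x(R) = -12/R (x(R) = ((18 + 3*(-4)) - 3)*(-4/R) = ((18 - 12) - 3)*(-4/R) = (6 - 3)*(-4/R) = 3*(-4/R) = -12/R)
m(v) = (154 + v)/(2*v) (m(v) = (154 + v)/((2*v)) = (154 + v)*(1/(2*v)) = (154 + v)/(2*v))
(m(x(-9)) + (-3192 - 23060))*(-33215 + (-3507 - 1*(-5047))) = ((154 - 12/(-9))/(2*((-12/(-9)))) + (-3192 - 23060))*(-33215 + (-3507 - 1*(-5047))) = ((154 - 12*(-⅑))/(2*((-12*(-⅑)))) - 26252)*(-33215 + (-3507 + 5047)) = ((154 + 4/3)/(2*(4/3)) - 26252)*(-33215 + 1540) = ((½)*(¾)*(466/3) - 26252)*(-31675) = (233/4 - 26252)*(-31675) = -104775/4*(-31675) = 3318748125/4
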